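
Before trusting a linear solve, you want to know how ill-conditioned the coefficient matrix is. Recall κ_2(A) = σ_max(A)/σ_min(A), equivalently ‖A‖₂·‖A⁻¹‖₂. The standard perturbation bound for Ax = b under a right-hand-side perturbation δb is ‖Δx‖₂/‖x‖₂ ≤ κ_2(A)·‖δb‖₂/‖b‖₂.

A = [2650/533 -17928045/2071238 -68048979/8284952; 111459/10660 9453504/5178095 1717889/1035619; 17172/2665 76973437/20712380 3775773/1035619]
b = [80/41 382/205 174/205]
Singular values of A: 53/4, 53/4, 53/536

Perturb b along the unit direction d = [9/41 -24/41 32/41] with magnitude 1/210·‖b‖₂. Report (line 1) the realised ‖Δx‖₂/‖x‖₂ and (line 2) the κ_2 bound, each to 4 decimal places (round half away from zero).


from the listed singular values, σ₁ = 53/4, σ_n = 53/536
κ = σ_max/σ_min = (53/4)/(53/536) = 134.0000
κ_2(A)·‖δb‖/‖b‖ = 0.6381
solve Ax = b  →  x = [0.1974 -0.0589 -0.0561]
2-norm of b is 2.8284; of x, 0.2135
re-solving with b+δb shifts x by Δx of norm 0.1362
realised ‖Δx‖/‖x‖ = 0.6381
realised/bound = 1 exactly: the bound is attained for this b and d

0.6381
0.6381


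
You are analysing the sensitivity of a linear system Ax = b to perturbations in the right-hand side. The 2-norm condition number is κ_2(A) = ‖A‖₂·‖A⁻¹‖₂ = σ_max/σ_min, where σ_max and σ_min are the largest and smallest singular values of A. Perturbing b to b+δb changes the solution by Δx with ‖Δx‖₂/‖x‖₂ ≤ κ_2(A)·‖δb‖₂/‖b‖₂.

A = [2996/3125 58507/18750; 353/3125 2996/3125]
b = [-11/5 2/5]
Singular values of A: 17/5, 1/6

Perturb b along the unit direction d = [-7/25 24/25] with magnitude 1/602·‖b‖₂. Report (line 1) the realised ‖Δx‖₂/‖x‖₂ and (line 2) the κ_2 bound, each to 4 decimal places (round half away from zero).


σ_max = 17/5, σ_min = 1/6
κ = σ_max/σ_min = (17/5)/(1/6) = 20.4000
worst-case relative error ≤ 20.4000 × 1/602 = 0.0339
solve Ax = b  →  x = [-5.9247 1.1153]
2-norm of b is 2.2361; of x, 6.0288
Δx = A⁻¹·δb where δb = 1/602·2.2361·d; ‖Δx‖ = 0.0223
realised ‖Δx‖/‖x‖ = 0.0037
tightness: 0.0037 against a bound of 0.0339 (unrounded ratio ≈ 0.1091)

0.0037
0.0339


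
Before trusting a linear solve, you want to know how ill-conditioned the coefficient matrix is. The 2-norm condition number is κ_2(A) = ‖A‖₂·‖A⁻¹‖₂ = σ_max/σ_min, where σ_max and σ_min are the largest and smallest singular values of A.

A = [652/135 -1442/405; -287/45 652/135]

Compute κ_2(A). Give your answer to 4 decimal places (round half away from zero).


M = AᵀA = [46657/729 -104972/2187; -104972/2187 236212/6561]. tr(M)=656125/6561, det(M)=2500/6561
char-poly roots: 100 and 25/6561
κ = σ_max/σ_min = 10/(5/81) = 162.0000

162.0000


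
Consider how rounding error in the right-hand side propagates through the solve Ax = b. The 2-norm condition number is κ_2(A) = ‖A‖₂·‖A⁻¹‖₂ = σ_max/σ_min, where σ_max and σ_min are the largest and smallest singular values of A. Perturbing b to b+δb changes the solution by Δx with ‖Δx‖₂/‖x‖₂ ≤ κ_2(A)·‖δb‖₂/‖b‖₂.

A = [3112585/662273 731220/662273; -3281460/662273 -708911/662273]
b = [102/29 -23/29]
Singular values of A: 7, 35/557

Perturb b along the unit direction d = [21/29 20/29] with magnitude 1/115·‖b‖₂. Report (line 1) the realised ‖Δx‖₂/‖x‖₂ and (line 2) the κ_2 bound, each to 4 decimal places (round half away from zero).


0.0157
0.9687

largest singular value 7, smallest 35/557
κ = σ_max/σ_min = 7/(35/557) = 111.4000
worst-case relative error ≤ 111.4000 × 1/115 = 0.9687
solve Ax = b  →  x = [-6.5686 31.1463]
‖b‖₂ = 3.6056 and ‖x‖₂ = 31.8315
re-solving with b+δb shifts x by Δx of norm 0.4990
relative error = 0.0157
so the bound overstates the realised error by a factor of ≈ 61.7992 (computed from the unrounded values)


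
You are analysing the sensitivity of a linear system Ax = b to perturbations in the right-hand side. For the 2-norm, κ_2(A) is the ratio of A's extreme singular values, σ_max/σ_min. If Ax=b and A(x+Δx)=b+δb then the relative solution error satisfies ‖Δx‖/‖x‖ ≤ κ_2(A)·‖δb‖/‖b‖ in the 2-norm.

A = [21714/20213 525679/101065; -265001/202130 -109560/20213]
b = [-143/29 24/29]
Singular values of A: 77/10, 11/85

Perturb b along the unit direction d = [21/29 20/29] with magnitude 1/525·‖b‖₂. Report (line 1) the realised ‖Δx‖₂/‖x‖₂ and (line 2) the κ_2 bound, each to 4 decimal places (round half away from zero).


0.0032
0.1133

largest singular value 77/10, smallest 11/85
κ = σ_max/σ_min = (77/10)/(11/85) = 59.5000
worst-case relative error ≤ 59.5000 × 1/525 = 0.1133
solve Ax = b  →  x = [22.5024 -5.5955]
‖b‖₂ = 5.0000 and ‖x‖₂ = 23.1876
Δx = A⁻¹·δb where δb = 1/525·5.0000·d; ‖Δx‖ = 0.0736
dividing the unrounded norms, ‖Δx‖/‖x‖ = 0.0032
so the bound overstates the realised error by a factor of ≈ 35.7090 (computed from the unrounded values)


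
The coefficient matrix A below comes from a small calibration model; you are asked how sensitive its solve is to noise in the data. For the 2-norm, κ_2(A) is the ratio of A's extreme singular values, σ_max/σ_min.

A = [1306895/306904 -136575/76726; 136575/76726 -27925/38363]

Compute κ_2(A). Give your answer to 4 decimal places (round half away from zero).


M = AᵀA = [11872297225/557337664 -1236686625/139334416; -1236686625/139334416 128828125/34833604]. tr(M)=82447025/3297856, det(M)=15625/3297856
λ_max, λ_min = (82447025/3297856 ± √6797305815350625/10875854196736)/2 = 25, 625/3297856
σ_max=√25=5, σ_min=√(625/3297856)=(25/1816) → κ = 363.2000

363.2000


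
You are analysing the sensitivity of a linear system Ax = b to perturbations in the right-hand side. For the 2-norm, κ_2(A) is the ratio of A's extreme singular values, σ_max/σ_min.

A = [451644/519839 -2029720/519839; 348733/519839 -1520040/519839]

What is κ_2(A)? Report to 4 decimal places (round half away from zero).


316.9750

M = AᵀA = [325597008025/270232585921 -1446798969000/270232585921; -1446798969000/270232585921 6430284880000/270232585921]. tr(M)=4018966025/160757041, det(M)=1000000/160757041
λ_max, λ_min = (4018966025/160757041 ± √16151444881940300625/25842826231075681)/2 = 25, 40000/160757041
so κ_2 = √(25 / (40000/160757041)) = 316.9750


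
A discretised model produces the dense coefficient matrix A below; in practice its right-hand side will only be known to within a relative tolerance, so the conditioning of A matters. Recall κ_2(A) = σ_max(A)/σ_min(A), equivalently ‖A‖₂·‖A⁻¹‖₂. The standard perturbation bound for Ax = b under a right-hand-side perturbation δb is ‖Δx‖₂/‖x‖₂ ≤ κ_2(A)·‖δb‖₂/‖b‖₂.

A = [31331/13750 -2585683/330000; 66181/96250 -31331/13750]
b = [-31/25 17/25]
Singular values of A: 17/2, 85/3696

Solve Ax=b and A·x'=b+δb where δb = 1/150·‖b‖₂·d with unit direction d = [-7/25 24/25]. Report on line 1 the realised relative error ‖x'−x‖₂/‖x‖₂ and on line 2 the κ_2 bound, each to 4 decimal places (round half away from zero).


0.0094
2.4640

σ_max = 17/2, σ_min = 85/3696
κ_2(A) = (17/2) / (85/3696) = 369.6000
perturbation bound = 369.6000·1/150 = 2.4640
solve Ax = b  →  x = [41.7101 12.2880]
‖b‖ = 1.4142, ‖x‖ = 43.4825
with δb = [-0.0026 0.0091], A·Δx = δb → ‖Δx‖ = 0.4100
relative error = 0.0094
so the bound overstates the realised error by a factor of ≈ 261.3476 (computed from the unrounded values)


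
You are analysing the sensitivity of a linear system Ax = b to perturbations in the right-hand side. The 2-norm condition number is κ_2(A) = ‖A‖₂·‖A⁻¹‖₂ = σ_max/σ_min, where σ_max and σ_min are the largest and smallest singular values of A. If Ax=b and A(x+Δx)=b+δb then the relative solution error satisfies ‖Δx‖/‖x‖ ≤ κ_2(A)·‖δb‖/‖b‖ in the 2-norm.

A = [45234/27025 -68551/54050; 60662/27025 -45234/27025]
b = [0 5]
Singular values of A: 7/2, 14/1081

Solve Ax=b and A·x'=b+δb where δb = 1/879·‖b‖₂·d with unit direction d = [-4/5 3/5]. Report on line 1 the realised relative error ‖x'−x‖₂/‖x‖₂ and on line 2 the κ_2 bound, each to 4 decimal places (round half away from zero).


0.0019
0.3075

from the listed singular values, σ₁ = 7/2, σ_n = 14/1081
condition number: (7/2) ÷ (14/1081) = 270.2500
perturbation bound = 270.2500·1/879 = 0.3075
solve Ax = b  →  x = [139.9000 184.6286]
‖b‖₂ = 5.0000 and ‖x‖₂ = 231.6457
with δb = [-0.0046 0.0034], A·Δx = δb → ‖Δx‖ = 0.4392
relative error = 0.0019
tightness: 0.0019 against a bound of 0.3075 (unrounded ratio ≈ 0.0062)


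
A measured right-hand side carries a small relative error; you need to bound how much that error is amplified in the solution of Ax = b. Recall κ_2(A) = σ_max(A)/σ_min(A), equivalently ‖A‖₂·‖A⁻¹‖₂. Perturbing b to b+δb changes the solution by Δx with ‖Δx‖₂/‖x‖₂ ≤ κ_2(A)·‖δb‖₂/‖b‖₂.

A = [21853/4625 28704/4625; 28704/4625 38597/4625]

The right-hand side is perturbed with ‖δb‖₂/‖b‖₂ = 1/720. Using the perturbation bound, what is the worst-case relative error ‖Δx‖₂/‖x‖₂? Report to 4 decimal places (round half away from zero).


AᵀA = [52058929/855625 69406272/855625; 69406272/855625 92545921/855625]; tr = 5784194/34225, det = 28561/34225
λ_max, λ_min = (5784194/34225 ± √33452990228736/1171350625)/2 = 169, 169/34225
σ_max=√169=13, σ_min=√(169/34225)=(13/185) → κ = 185.0000
κ_2(A)·‖δb‖/‖b‖ = 0.2569

0.2569


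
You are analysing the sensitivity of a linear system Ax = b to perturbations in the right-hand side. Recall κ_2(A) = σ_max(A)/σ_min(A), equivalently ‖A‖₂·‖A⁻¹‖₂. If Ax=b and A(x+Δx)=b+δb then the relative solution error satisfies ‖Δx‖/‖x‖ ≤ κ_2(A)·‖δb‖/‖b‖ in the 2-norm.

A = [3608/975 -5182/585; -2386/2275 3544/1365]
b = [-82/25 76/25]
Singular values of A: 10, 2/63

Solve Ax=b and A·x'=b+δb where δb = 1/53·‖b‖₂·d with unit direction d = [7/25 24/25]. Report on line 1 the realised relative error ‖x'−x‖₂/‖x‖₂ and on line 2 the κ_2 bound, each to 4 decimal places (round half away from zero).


0.0422
5.9434

from the listed singular values, σ₁ = 10, σ_n = 2/63
condition number: 10 ÷ (2/63) = 315.0000
κ_2(A)·‖δb‖/‖b‖ = 5.9434
solve Ax = b  →  x = [58.0000 24.6000]
2-norm of b is 4.4721; of x, 63.0013
with δb = [0.0236 0.0810], A·Δx = δb → ‖Δx‖ = 2.6580
relative error = 0.0422
realised/bound (from unrounded values) ≈ 0.0071


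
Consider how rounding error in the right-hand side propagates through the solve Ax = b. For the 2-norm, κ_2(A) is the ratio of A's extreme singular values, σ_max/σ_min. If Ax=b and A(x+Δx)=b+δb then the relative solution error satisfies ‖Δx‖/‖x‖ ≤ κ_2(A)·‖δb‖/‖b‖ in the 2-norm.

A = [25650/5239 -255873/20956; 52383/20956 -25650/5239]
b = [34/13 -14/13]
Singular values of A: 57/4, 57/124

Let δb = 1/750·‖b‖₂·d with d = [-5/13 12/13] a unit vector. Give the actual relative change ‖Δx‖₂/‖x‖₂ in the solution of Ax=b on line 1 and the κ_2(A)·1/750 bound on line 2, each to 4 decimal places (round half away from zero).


0.0019
0.0413

largest singular value 57/4, smallest 57/124
κ = σ_max/σ_min = (57/4)/(57/124) = 31.0000
bound on ‖Δx‖/‖x‖: κ·ε = 31.0000·1/750 = 0.0413
solve Ax = b  →  x = [-3.9622 -1.8030]
2-norm of b is 2.8284; of x, 4.3531
re-solving with b+δb shifts x by Δx of norm 0.0082
dividing the unrounded norms, ‖Δx‖/‖x‖ = 0.0019
realised/bound (from unrounded values) ≈ 0.0456


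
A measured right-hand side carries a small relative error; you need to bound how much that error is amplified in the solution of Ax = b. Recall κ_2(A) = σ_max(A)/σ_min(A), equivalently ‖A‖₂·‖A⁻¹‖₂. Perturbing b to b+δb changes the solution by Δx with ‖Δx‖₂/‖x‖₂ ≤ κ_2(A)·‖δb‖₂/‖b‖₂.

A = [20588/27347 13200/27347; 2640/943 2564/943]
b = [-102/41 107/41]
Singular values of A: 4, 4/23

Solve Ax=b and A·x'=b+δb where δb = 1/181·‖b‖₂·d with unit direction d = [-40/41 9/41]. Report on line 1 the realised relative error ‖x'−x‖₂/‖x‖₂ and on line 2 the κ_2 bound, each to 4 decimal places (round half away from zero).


from the listed singular values, σ₁ = 4, σ_n = 4/23
κ_2(A) = 4 / (4/23) = 23.0000
worst-case relative error ≤ 23.0000 × 1/181 = 0.1271
solve Ax = b  →  x = [-11.5345 12.8362]
2-norm of b is 3.6056; of x, 17.2572
with δb = [-0.0194 0.0044], A·Δx = δb → ‖Δx‖ = 0.1145
relative error = 0.0066
realised/bound (from unrounded values) ≈ 0.0522

0.0066
0.1271


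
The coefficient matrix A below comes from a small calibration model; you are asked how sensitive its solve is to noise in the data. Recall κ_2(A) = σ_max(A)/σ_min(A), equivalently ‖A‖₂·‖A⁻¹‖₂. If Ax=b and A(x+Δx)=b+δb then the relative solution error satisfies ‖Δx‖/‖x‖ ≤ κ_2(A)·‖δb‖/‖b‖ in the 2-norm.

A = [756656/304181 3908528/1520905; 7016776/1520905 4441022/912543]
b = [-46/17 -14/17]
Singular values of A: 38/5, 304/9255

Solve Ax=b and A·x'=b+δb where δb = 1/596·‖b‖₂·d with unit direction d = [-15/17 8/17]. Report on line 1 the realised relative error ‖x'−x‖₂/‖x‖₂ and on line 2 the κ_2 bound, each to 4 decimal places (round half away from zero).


0.0024
0.3882

σ_max = 38/5, σ_min = 304/9255
κ = σ_max/σ_min = (38/5)/(304/9255) = 231.3750
bound on ‖Δx‖/‖x‖: κ·ε = 231.3750·1/596 = 0.3882
solve Ax = b  →  x = [-44.2729 41.8013]
‖b‖ = 2.8284, ‖x‖ = 60.8887
re-solving with b+δb shifts x by Δx of norm 0.1445
realised ‖Δx‖/‖x‖ = 0.0024
realised/bound (from unrounded values) ≈ 0.0061


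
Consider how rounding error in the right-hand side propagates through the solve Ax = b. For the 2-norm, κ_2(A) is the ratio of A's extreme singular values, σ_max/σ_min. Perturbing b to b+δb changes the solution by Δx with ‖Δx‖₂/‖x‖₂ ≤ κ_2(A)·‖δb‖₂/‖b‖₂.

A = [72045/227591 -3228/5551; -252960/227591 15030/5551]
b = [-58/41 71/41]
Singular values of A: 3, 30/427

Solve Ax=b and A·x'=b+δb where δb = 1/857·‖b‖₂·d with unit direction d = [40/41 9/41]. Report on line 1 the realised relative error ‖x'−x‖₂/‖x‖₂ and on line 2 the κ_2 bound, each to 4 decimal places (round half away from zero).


from the listed singular values, σ₁ = 3, σ_n = 30/427
condition number: 3 ÷ (30/427) = 42.7000
κ_2(A)·‖δb‖/‖b‖ = 0.0498
solve Ax = b  →  x = [-13.3949 -4.8590]
‖b‖ = 2.2361, ‖x‖ = 14.2489
with δb = [0.0025 0.0006], A·Δx = δb → ‖Δx‖ = 0.0371
dividing the unrounded norms, ‖Δx‖/‖x‖ = 0.0026
so the bound overstates the realised error by a factor of ≈ 19.1170 (computed from the unrounded values)

0.0026
0.0498


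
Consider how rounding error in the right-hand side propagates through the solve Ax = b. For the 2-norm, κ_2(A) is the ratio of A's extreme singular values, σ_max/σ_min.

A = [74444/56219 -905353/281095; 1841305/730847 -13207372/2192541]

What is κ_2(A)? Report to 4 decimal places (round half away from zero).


M = AᵀA = [14972272481/1848226081 -538978673216/27723391215; -538978673216/27723391215 19403376836401/415850868225]. tr(M)=134746379554/2460656025, det(M)=1874161/98426241
solving λ² − 134746379554/2460656025·λ + 1874161/98426241 = 0 gives λ = 1369/25, 34225/98426241
so κ_2 = √((1369/25) / (34225/98426241)) = 396.8400

396.8400


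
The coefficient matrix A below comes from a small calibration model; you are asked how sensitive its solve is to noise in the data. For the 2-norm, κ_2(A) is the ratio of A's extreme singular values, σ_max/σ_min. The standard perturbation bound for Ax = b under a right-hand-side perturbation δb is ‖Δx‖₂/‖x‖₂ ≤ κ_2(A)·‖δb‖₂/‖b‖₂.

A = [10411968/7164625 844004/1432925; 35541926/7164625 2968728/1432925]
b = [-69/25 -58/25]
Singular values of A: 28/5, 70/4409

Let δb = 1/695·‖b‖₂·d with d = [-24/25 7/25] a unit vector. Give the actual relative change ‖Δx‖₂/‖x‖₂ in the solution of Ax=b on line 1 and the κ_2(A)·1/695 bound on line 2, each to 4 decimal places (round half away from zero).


σ_max = 28/5, σ_min = 70/4409
condition number: (28/5) ÷ (70/4409) = 352.7200
perturbation bound = 352.7200·1/695 = 0.5075
solve Ax = b  →  x = [-48.9451 116.0753]
‖b‖ = 3.6056, ‖x‖ = 125.9726
with δb = [-0.0050 0.0015], A·Δx = δb → ‖Δx‖ = 0.3268
realised ‖Δx‖/‖x‖ = 0.0026
so the bound overstates the realised error by a factor of ≈ 195.6556 (computed from the unrounded values)

0.0026
0.5075


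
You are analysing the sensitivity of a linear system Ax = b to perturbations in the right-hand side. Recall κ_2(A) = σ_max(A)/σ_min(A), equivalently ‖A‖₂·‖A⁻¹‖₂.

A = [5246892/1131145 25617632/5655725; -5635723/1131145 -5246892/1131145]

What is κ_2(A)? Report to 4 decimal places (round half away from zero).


form AᵀA = [70500891073/1521390025 335627940564/7606950125; 335627940564/7606950125 1598703877264/38034750625] with trace 3996701729/45225625 and determinant 1249198336/1130640625
eigenvalues of AᵀA: λ = (tr ± √(tr²−4·det))/2 = 2209/25, 565504/45225625
κ_2(A) = √(λ_max/λ_min) = √((2209/25) / (565504/45225625)) = 84.0625

84.0625


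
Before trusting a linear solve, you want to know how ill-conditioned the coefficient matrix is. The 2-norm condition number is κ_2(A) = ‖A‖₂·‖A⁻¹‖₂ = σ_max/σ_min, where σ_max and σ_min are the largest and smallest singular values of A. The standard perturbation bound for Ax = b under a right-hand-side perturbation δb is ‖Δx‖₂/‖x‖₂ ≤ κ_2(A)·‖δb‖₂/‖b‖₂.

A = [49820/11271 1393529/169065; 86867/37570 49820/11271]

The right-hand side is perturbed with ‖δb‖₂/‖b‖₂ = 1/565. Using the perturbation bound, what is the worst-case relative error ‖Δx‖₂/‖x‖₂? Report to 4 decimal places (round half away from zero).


AᵀA = [1093827409/43956900 61522718/1318707; 61522718/1318707 8651835169/98903025]; tr = 153812413/1368900, det = 7890481/34222500
λ_max, λ_min = (153812413/1368900 ± √946261207526881/74955488400)/2 = 2809/25, 2809/1368900
κ = σ_max/σ_min = (53/5)/(53/1170) = 234.0000
worst-case relative error ≤ 234.0000 × 1/565 = 0.4142

0.4142


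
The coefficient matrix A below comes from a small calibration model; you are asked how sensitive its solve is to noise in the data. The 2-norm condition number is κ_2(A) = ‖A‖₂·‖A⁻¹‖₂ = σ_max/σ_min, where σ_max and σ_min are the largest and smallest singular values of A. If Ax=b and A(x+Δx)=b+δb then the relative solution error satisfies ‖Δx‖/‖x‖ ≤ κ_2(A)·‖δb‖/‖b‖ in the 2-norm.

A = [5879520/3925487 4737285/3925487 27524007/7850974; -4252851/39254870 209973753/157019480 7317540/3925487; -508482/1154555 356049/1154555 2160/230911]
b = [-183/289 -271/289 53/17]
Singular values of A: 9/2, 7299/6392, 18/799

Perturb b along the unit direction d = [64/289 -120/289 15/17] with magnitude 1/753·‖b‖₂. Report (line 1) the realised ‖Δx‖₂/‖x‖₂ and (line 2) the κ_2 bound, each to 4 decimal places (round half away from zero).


from the listed singular values, σ₁ = 9/2, σ_n = 18/799
κ_2(A) = (9/2) / (18/799) = 199.7500
bound on ‖Δx‖/‖x‖: κ·ε = 199.7500·1/753 = 0.2653
solve Ax = b  →  x = [-71.2633 -93.5582 62.4706]
‖b‖ = 3.3166, ‖x‖ = 133.1697
δb = ε·‖b‖·d = [0.0010 -0.0018 0.0039]; solving A·Δx = δb gives ‖Δx‖ = 0.1955
relative error = 0.0015
realised/bound (from unrounded values) ≈ 0.0055

0.0015
0.2653


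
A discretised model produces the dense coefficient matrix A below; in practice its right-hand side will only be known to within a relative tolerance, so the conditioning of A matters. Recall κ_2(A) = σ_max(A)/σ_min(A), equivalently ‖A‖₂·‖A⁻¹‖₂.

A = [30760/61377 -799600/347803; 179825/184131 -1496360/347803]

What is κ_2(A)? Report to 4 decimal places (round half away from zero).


M = AᵀA = [40852629025/33904225161 -20168825000/3767136129; -20168825000/3767136129 9960046400/418570681]. tr(M)=504233425/20169081, det(M)=160000/20169081
solving λ² − 504233425/20169081·λ + 160000/20169081 = 0 gives λ = 25, 6400/20169081
so κ_2 = √(25 / (6400/20169081)) = 280.6875

280.6875


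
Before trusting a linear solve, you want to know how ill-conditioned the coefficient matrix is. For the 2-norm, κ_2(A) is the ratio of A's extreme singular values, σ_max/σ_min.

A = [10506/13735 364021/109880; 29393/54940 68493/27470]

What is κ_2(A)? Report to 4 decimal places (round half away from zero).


134.0000

M = AᵀA = [105198601/120736144 233504775/60368072; 233504775/60368072 8302877809/482944576]. tr(M)=5189573/287296, det(M)=83521/4596736
eigenvalues of AᵀA: λ = (tr ± √(tr²−4·det))/2 = 289/16, 289/287296
so κ_2 = √((289/16) / (289/287296)) = 134.0000


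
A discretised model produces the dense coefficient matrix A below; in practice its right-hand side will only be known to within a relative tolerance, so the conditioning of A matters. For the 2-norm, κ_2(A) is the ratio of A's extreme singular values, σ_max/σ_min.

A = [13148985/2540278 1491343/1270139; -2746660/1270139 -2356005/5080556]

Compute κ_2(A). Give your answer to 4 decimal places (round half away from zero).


AᵀA = [1201611663625/38183504836 135178811145/19091752418; 135178811145/19091752418 243410784961/152734019344]; tr = 3004079381/90859024, det = 6996025/363436096
char-poly roots: 529/16 and 13225/22714756
κ_2(A) = √(λ_max/λ_min) = √((529/16) / (13225/22714756)) = 238.3000

238.3000


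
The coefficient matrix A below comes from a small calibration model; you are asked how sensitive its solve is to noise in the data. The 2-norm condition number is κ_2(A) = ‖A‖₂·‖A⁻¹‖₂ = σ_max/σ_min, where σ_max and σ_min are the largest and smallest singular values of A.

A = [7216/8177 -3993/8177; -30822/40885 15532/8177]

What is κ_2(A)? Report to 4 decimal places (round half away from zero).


AᵀA = [13324036/9891025 -3685176/1978205; -3685176/1978205 1521817/395641]; tr = 177749/34225, det = 58564/34225
char-poly roots: 121/25 and 484/1369
κ = σ_max/σ_min = (11/5)/(22/37) = 3.7000

3.7000


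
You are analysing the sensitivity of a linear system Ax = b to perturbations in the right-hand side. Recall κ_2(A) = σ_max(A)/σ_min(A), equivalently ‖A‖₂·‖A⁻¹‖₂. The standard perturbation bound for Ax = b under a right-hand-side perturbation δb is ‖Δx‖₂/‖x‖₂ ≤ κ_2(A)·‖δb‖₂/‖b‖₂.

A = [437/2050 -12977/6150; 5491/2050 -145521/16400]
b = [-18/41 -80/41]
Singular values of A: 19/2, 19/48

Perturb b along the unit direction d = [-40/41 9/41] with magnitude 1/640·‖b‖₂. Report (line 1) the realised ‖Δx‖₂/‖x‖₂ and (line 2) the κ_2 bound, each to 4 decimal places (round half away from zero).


largest singular value 19/2, smallest 19/48
κ = σ_max/σ_min = (19/2)/(19/48) = 24.0000
κ_2(A)·‖δb‖/‖b‖ = 0.0375
solve Ax = b  →  x = [-0.0589 0.2021]
‖b‖₂ = 2.0000 and ‖x‖₂ = 0.2105
Δx = A⁻¹·δb where δb = 1/640·2.0000·d; ‖Δx‖ = 0.0079
relative error = 0.0375
so the bound is sharp here: realised error equals the bound

0.0375
0.0375


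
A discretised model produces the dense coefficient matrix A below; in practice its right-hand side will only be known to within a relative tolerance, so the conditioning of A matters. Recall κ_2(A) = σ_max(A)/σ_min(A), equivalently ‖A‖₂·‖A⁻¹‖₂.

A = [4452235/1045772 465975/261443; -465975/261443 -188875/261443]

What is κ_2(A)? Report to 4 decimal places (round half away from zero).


247.5200

M = AᵀA = [137849229025/6471237136 14359019625/1617809284; 14359019625/1617809284 1495896250/404452321]. tr(M)=957299225/38291344, det(M)=390625/38291344
λ_max, λ_min = (957299225/38291344 ± √916361975960600625/1466227025326336)/2 = 25, 15625/38291344
so κ_2 = √(25 / (15625/38291344)) = 247.5200


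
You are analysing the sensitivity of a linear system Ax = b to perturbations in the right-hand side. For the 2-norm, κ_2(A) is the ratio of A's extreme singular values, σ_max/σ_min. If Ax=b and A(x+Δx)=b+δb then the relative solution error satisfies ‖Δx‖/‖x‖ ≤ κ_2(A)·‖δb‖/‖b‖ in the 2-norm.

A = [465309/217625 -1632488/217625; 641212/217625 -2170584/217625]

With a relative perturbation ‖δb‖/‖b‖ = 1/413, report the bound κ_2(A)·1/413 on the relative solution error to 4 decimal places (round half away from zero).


AᵀA = [25106611777/1894425625 -86056634664/1894425625; -86056634664/1894425625 295058078848/1894425625]; tr = 512263505/3031081, det = 1827904/3031081
char-poly roots: 169 and 10816/3031081
so κ_2 = √(169 / (10816/3031081)) = 217.6250
κ_2(A)·‖δb‖/‖b‖ = 0.5269

0.5269


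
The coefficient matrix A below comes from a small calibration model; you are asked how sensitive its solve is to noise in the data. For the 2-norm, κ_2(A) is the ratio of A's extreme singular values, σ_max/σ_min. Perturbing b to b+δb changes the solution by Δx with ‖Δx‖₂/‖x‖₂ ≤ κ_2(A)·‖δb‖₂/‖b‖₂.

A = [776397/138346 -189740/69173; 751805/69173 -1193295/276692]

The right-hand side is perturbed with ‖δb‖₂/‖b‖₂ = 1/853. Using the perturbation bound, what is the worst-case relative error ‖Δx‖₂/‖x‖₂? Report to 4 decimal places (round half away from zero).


0.0367

M = AᵀA = [9908772781/66227044 -4123710315/66227044; -4123710315/66227044 6920322625/264908176]. tr(M)=275475821/1567504, det(M)=197262025/6270016
solving λ² − 275475821/1567504·λ + 197262025/6270016 = 0 gives λ = 2809/16, 70225/391876
so κ_2 = √((2809/16) / (70225/391876)) = 31.3000
worst-case relative error ≤ 31.3000 × 1/853 = 0.0367


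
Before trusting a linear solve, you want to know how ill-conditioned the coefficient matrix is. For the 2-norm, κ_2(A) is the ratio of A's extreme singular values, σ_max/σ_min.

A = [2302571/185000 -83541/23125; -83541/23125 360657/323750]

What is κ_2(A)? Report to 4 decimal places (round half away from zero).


223.7760

AᵀA = [9197592841/54760000 -2347251477/47915000; -2347251477/47915000 2396762901/167702500]; tr = 782448409/4293184, det = 11390625/17172736
char-poly roots: 729/4 and 15625/4293184
κ_2(A) = √(λ_max/λ_min) = √((729/4) / (15625/4293184)) = 223.7760


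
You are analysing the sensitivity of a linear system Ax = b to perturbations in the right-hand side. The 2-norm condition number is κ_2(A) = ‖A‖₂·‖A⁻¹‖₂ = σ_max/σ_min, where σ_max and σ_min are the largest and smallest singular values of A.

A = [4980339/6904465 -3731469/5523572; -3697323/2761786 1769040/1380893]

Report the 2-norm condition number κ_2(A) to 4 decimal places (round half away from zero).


form AᵀA = [1525847890581/659815044100 -290626655319/131963008820; -290626655319/131963008820 221439104649/105570407056] with trace 13839915789/3138240400 and determinant 194481/502118464
solving λ² − 13839915789/3138240400·λ + 194481/502118464 = 0 gives λ = 441/100, 11025/125529616
so κ_2 = √((441/100) / (11025/125529616)) = 224.0800

224.0800


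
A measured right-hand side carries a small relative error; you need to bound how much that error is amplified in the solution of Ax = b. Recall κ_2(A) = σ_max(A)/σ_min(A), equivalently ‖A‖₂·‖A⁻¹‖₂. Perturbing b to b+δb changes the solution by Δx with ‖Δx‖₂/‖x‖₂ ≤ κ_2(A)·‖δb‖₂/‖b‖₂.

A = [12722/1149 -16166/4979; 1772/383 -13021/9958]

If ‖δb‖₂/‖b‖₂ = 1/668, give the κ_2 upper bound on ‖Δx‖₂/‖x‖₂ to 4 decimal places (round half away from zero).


0.4300

form AᵀA = [190109140/1320201 -18482590/440067; -18482590/440067 7188785/586756] with trace 825135625/5280804 and determinant 390625/1320201
char-poly roots: 625/4 and 2500/1320201
σ_max=√(625/4)=(25/2), σ_min=√(2500/1320201)=(50/1149) → κ = 287.2500
κ_2(A)·‖δb‖/‖b‖ = 0.4300


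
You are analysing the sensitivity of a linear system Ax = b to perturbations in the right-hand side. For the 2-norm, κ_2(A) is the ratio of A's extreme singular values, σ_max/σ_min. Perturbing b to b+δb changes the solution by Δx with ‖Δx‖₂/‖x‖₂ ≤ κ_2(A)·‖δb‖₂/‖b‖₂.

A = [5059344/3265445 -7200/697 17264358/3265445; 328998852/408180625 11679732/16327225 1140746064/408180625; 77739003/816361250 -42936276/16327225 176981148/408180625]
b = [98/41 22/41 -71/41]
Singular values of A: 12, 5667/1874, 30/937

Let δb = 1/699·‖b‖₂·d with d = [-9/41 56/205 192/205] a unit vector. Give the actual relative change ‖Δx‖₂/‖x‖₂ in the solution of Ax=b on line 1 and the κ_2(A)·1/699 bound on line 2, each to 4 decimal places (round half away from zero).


σ_max = 12, σ_min = 30/937
κ = σ_max/σ_min = 12/(30/937) = 374.8000
bound on ‖Δx‖/‖x‖: κ·ε = 374.8000·1/699 = 0.5362
solve Ax = b  →  x = [60.0717 0.0086 -17.1353]
‖b‖ = 3.0000, ‖x‖ = 62.4678
δb = ε·‖b‖·d = [-0.0009 0.0012 0.0040]; solving A·Δx = δb gives ‖Δx‖ = 0.1340
dividing the unrounded norms, ‖Δx‖/‖x‖ = 0.0021
so the bound overstates the realised error by a factor of ≈ 249.8711 (computed from the unrounded values)

0.0021
0.5362


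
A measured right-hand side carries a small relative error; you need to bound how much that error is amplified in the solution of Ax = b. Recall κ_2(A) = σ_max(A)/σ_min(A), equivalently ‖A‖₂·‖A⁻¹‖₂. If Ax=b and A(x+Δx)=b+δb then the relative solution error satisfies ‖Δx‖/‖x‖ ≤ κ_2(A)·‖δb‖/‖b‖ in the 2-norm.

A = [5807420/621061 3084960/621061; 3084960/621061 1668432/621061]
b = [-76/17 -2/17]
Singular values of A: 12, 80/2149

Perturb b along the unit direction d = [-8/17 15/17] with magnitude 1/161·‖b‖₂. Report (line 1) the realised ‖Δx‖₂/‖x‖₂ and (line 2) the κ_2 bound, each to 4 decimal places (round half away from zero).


0.0139
2.0022

σ_max = 12, σ_min = 80/2149
κ = σ_max/σ_min = 12/(80/2149) = 322.3500
perturbation bound = 322.3500·1/161 = 2.0022
solve Ax = b  →  x = [-25.5765 47.2475]
2-norm of b is 4.4721; of x, 53.7260
δb = ε·‖b‖·d = [-0.0131 0.0245]; solving A·Δx = δb gives ‖Δx‖ = 0.7462
relative error = 0.0139
tightness: 0.0139 against a bound of 2.0022 (unrounded ratio ≈ 0.0069)


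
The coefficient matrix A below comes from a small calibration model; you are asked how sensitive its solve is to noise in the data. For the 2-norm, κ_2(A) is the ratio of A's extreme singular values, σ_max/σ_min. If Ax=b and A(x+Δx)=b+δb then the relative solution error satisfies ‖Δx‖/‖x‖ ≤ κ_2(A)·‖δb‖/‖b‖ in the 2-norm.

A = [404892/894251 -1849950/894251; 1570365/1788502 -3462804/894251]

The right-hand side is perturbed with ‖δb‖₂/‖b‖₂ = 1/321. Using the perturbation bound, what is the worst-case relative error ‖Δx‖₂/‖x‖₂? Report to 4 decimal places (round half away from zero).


M = AᵀA = [10802063529/11068302436 -11999872170/2767075609; -11999872170/2767075609 53333309844/2767075609]. tr(M)=133334505/6584356, det(M)=6561/1646089
char-poly roots: 81/4 and 324/1646089
σ_max=√(81/4)=(9/2), σ_min=√(324/1646089)=(18/1283) → κ = 320.7500
perturbation bound = 320.7500·1/321 = 0.9992

0.9992


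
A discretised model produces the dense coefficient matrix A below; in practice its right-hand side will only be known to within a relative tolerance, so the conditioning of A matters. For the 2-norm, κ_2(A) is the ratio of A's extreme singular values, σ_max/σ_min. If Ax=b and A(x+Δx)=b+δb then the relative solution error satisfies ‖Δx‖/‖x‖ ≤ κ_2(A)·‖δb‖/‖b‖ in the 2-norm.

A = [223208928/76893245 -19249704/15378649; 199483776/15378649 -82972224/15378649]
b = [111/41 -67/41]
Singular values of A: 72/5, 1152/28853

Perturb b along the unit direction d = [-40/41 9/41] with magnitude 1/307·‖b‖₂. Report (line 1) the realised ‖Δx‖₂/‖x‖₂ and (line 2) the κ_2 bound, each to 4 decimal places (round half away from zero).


σ_max = 72/5, σ_min = 1152/28853
κ_2(A) = (72/5) / (1152/28853) = 360.6625
perturbation bound = 360.6625·1/307 = 1.1748
solve Ax = b  →  x = [-28.9633 -69.3315]
2-norm of b is 3.1623; of x, 75.1381
δb = ε·‖b‖·d = [-0.0100 0.0023]; solving A·Δx = δb gives ‖Δx‖ = 0.2580
relative error = 0.0034
so the bound overstates the realised error by a factor of ≈ 342.1546 (computed from the unrounded values)

0.0034
1.1748


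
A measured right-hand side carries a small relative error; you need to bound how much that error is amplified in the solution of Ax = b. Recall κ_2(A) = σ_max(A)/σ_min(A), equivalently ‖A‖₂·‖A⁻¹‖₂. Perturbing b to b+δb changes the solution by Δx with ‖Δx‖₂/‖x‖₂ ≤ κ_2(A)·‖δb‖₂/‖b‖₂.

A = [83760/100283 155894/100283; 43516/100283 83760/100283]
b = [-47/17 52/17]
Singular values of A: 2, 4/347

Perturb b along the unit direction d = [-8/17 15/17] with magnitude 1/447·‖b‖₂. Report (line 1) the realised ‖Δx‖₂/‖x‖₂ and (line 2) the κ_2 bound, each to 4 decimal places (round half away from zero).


largest singular value 2, smallest 4/347
condition number: 2 ÷ (4/347) = 173.5000
perturbation bound = 173.5000·1/447 = 0.3881
solve Ax = b  →  x = [-306.4118 162.8529]
‖b‖₂ = 4.1231 and ‖x‖₂ = 347.0004
with δb = [-0.0043 0.0081], A·Δx = δb → ‖Δx‖ = 0.8002
realised ‖Δx‖/‖x‖ = 0.0023
so the bound overstates the realised error by a factor of ≈ 168.3199 (computed from the unrounded values)

0.0023
0.3881


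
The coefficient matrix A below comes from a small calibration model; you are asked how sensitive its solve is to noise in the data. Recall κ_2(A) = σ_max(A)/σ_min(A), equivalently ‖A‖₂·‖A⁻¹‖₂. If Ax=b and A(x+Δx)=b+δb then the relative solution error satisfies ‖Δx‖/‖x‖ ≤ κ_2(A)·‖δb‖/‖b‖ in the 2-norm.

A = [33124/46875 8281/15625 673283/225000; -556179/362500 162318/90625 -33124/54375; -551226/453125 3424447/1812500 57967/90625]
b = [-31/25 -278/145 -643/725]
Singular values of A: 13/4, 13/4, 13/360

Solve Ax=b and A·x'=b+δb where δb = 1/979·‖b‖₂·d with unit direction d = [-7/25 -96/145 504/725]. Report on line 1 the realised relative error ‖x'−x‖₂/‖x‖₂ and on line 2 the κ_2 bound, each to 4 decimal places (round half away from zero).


0.0025
0.0919

from the listed singular values, σ₁ = 13/4, σ_n = 13/360
κ_2(A) = (13/4) / (13/360) = 90.0000
perturbation bound = 90.0000·1/979 = 0.0919
solve Ax = b  →  x = [-20.9674 -16.4948 7.4585]
2-norm of b is 2.4495; of x, 27.7009
with δb = [-0.0007 -0.0017 0.0017], A·Δx = δb → ‖Δx‖ = 0.0693
dividing the unrounded norms, ‖Δx‖/‖x‖ = 0.0025
tightness: 0.0025 against a bound of 0.0919 (unrounded ratio ≈ 0.0272)


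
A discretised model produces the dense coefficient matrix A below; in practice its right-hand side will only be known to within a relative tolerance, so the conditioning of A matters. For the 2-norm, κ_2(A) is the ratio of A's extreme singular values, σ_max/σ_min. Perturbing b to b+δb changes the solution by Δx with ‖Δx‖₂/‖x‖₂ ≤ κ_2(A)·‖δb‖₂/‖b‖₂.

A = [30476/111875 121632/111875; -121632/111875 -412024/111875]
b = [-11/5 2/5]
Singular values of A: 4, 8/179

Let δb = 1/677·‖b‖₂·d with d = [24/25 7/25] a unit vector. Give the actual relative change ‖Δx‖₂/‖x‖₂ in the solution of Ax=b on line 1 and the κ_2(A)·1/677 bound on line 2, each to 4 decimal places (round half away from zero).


0.0017
0.1322

largest singular value 4, smallest 8/179
condition number: 4 ÷ (8/179) = 89.5000
κ_2(A)·‖δb‖/‖b‖ = 0.1322
solve Ax = b  →  x = [42.8900 -12.7700]
2-norm of b is 2.2361; of x, 44.7507
with δb = [0.0032 0.0009], A·Δx = δb → ‖Δx‖ = 0.0739
relative error = 0.0017
tightness: 0.0017 against a bound of 0.1322 (unrounded ratio ≈ 0.0125)


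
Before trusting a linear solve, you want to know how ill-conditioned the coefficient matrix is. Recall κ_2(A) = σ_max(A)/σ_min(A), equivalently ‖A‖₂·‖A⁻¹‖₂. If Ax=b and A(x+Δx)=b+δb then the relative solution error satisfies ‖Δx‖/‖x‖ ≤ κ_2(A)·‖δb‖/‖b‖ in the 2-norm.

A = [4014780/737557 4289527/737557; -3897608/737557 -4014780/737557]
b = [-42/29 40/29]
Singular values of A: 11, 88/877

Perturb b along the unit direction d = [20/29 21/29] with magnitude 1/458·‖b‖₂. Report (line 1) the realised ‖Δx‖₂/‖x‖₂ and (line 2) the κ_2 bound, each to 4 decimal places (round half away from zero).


0.2394
0.2394

from the listed singular values, σ₁ = 11, σ_n = 88/877
condition number: 11 ÷ (88/877) = 109.6250
κ_2(A)·‖δb‖/‖b‖ = 0.2394
solve Ax = b  →  x = [-0.1254 -0.1317]
‖b‖₂ = 2.0000 and ‖x‖₂ = 0.1818
re-solving with b+δb shifts x by Δx of norm 0.0435
relative error = 0.2394
so the bound is sharp here: realised error equals the bound


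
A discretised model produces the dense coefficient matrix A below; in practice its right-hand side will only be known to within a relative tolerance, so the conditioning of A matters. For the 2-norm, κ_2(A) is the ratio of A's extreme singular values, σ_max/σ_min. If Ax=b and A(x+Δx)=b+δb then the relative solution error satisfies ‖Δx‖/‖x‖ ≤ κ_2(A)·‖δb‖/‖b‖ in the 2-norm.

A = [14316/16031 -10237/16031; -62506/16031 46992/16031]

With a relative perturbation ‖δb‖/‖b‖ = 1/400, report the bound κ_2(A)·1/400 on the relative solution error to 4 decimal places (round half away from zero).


0.4888

AᵀA = [2446132/152881 -1834524/152881; -1834524/152881 1375993/152881]; tr = 3822125/152881, det = 2500/152881
eigenvalues of AᵀA: λ = (tr ± √(tr²−4·det))/2 = 25, 100/152881
κ = σ_max/σ_min = 5/(10/391) = 195.5000
perturbation bound = 195.5000·1/400 = 0.4888


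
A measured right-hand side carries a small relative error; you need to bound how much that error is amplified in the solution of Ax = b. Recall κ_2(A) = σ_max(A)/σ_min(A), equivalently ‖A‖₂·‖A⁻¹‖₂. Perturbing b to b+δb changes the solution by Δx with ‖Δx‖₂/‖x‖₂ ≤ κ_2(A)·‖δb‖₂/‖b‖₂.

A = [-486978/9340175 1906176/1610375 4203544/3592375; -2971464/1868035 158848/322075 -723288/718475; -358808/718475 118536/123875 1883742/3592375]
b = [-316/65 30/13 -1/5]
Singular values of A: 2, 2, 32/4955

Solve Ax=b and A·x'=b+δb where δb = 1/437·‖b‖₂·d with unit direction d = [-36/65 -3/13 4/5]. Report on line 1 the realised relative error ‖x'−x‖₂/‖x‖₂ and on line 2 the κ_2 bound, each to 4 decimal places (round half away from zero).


from the listed singular values, σ₁ = 2, σ_n = 32/4955
κ_2(A) = 2 / (32/4955) = 309.6875
κ_2(A)·‖δb‖/‖b‖ = 0.7087
solve Ax = b  →  x = [-171.6897 -187.0125 177.3741]
‖b‖ = 5.3852, ‖x‖ = 309.6976
Δx = A⁻¹·δb where δb = 1/437·5.3852·d; ‖Δx‖ = 1.9081
dividing the unrounded norms, ‖Δx‖/‖x‖ = 0.0062
tightness: 0.0062 against a bound of 0.7087 (unrounded ratio ≈ 0.0087)

0.0062
0.7087


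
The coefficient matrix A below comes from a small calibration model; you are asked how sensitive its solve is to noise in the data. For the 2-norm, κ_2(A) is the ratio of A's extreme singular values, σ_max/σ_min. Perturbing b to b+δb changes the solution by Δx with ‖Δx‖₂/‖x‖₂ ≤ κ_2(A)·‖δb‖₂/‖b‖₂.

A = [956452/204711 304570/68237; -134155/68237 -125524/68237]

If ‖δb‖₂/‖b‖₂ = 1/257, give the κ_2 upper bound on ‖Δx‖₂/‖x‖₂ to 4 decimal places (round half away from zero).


1.0564

M = AᵀA = [6371470441/247968009 2022636700/82656003; 2022636700/82656003 642125204/27552001]. tr(M)=14447797/294849, det(M)=9604/294849
solving λ² − 14447797/294849·λ + 9604/294849 = 0 gives λ = 49, 196/294849
κ = σ_max/σ_min = 7/(14/543) = 271.5000
κ_2(A)·‖δb‖/‖b‖ = 1.0564
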